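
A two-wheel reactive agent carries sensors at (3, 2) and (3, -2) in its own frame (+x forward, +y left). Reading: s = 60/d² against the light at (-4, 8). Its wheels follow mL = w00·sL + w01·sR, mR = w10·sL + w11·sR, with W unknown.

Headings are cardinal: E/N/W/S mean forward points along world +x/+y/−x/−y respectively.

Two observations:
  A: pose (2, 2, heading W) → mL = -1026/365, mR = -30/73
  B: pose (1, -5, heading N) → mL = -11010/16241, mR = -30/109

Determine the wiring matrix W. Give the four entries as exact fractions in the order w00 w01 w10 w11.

obs A: pose=(2,2,W) → sL=60/73, sR=12/5, mL=-1026/365, mR=-30/73
obs B: pose=(1,-5,N) → sL=60/109, sR=60/149, mL=-11010/16241, mR=-30/109
sensor matrix S = [[60/73, 12/5], [60/109, 60/149]]; det S = -1173888/1185593
solve [mL_A; mL_B] = S·[w00; w01] and [mR_A; mR_B] = S·[w10; w11]:
  w00 = -1/2, w01 = -1, w10 = -1/2, w11 = 0

-1/2 -1 -1/2 0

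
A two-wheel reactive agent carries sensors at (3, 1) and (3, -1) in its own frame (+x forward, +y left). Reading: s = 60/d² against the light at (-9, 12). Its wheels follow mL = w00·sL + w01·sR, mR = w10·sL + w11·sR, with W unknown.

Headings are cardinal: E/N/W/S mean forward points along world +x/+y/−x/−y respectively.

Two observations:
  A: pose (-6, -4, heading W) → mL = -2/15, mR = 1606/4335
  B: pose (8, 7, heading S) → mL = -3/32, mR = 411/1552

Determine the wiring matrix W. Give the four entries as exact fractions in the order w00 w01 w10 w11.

0 -1/2 1/2 1

obs A: pose=(-6,-4,W) → sL=60/289, sR=4/15, mL=-2/15, mR=1606/4335
obs B: pose=(8,7,S) → sL=15/97, sR=3/16, mL=-3/32, mR=411/1552
sensor matrix S = [[60/289, 4/15], [15/97, 3/16]]; det S = -259/112132
solve [mL_A; mL_B] = S·[w00; w01] and [mR_A; mR_B] = S·[w10; w11]:
  w00 = 0, w01 = -1/2, w10 = 1/2, w11 = 1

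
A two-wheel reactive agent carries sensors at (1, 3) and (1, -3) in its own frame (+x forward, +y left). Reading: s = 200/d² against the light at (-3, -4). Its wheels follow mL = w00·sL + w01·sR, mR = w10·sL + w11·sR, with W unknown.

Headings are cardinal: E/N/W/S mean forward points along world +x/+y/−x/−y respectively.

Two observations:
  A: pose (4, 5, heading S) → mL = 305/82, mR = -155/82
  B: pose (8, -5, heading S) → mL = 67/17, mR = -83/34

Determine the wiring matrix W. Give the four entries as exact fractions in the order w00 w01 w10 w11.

1 1 1/2 -1

obs A: pose=(4,5,S) → sL=50/41, sR=5/2, mL=305/82, mR=-155/82
obs B: pose=(8,-5,S) → sL=1, sR=50/17, mL=67/17, mR=-83/34
sensor matrix S = [[50/41, 5/2], [1, 50/17]]; det S = 1515/1394
solve [mL_A; mL_B] = S·[w00; w01] and [mR_A; mR_B] = S·[w10; w11]:
  w00 = 1, w01 = 1, w10 = 1/2, w11 = -1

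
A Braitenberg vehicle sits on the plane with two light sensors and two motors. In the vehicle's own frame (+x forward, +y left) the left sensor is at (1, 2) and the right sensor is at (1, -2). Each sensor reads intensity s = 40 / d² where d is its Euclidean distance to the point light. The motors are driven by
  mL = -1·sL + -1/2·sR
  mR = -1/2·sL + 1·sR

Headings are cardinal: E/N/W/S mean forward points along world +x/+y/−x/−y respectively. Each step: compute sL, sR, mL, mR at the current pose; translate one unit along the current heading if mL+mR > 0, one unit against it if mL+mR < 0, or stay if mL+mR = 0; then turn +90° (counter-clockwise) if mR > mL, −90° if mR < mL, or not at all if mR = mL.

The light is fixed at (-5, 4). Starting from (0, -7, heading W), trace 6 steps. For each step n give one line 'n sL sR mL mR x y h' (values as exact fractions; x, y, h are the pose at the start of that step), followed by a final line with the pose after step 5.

0 8/37 40/97 -1516/3589 1092/3589 0 -7 W
1 5/26 1/4 -33/104 2/13 1 -7 S
2 40/113 40/193 -9980/21809 660/21809 1 -6 E
3 4/9 4/13 -70/117 10/117 0 -6 N
4 8/37 40/97 -1516/3589 1092/3589 0 -7 W
5 5/26 1/4 -33/104 2/13 1 -7 S
final 1 -6 E

n=0: pose=(0,-7,W); sL=8/37, sR=40/97; mL=-1516/3589, mR=1092/3589; mL+mR=-424/3589 → advance -1; mR−mL=2608/3589 → turn +1·90°
n=1: pose=(1,-7,S); sL=5/26, sR=1/4; mL=-33/104, mR=2/13; mL+mR=-17/104 → advance -1; mR−mL=49/104 → turn +1·90°
n=2: pose=(1,-6,E); sL=40/113, sR=40/193; mL=-9980/21809, mR=660/21809; mL+mR=-9320/21809 → advance -1; mR−mL=10640/21809 → turn +1·90°
n=3: pose=(0,-6,N); sL=4/9, sR=4/13; mL=-70/117, mR=10/117; mL+mR=-20/39 → advance -1; mR−mL=80/117 → turn +1·90°
n=4: pose=(0,-7,W); sL=8/37, sR=40/97; mL=-1516/3589, mR=1092/3589; mL+mR=-424/3589 → advance -1; mR−mL=2608/3589 → turn +1·90°
n=5: pose=(1,-7,S); sL=5/26, sR=1/4; mL=-33/104, mR=2/13; mL+mR=-17/104 → advance -1; mR−mL=49/104 → turn +1·90°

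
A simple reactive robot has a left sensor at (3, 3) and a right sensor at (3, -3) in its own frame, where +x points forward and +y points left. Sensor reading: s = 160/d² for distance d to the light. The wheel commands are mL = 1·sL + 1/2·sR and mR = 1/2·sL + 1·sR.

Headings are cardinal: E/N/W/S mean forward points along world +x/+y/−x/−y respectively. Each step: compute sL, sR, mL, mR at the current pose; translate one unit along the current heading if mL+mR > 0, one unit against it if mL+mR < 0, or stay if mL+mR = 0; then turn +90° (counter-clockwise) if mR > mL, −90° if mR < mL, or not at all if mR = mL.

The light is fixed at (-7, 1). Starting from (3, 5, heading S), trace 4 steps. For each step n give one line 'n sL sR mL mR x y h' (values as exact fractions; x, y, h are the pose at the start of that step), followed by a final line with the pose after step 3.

0 16/17 16/5 216/85 312/85 3 5 S
1 32/41 160/169 8688/6929 9264/6929 3 4 E
2 8/5 20/29 282/145 216/145 4 4 N
3 32/49 160/197 10224/9653 10992/9653 4 5 E
final 5 5 N

n=0: pose=(3,5,S); sL=16/17, sR=16/5; mL=216/85, mR=312/85; mL+mR=528/85 → advance +1; mR−mL=96/85 → turn +1·90°
n=1: pose=(3,4,E); sL=32/41, sR=160/169; mL=8688/6929, mR=9264/6929; mL+mR=17952/6929 → advance +1; mR−mL=576/6929 → turn +1·90°
n=2: pose=(4,4,N); sL=8/5, sR=20/29; mL=282/145, mR=216/145; mL+mR=498/145 → advance +1; mR−mL=-66/145 → turn -1·90°
n=3: pose=(4,5,E); sL=32/49, sR=160/197; mL=10224/9653, mR=10992/9653; mL+mR=21216/9653 → advance +1; mR−mL=768/9653 → turn +1·90°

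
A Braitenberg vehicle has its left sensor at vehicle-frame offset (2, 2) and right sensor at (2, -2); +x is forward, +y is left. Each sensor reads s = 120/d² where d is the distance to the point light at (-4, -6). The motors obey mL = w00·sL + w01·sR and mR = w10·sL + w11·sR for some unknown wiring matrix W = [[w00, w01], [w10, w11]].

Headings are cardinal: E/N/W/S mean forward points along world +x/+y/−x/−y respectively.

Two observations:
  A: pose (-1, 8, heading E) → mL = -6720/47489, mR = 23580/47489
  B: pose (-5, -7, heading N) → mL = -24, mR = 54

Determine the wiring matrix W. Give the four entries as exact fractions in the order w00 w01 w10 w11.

obs A: pose=(-1,8,E) → sL=120/281, sR=120/169, mL=-6720/47489, mR=23580/47489
obs B: pose=(-5,-7,N) → sL=12, sR=60, mL=-24, mR=54
sensor matrix S = [[120/281, 120/169], [12, 60]]; det S = 812160/47489
solve [mL_A; mL_B] = S·[w00; w01] and [mR_A; mR_B] = S·[w10; w11]:
  w00 = 1/2, w01 = -1/2, w10 = -1/2, w11 = 1

1/2 -1/2 -1/2 1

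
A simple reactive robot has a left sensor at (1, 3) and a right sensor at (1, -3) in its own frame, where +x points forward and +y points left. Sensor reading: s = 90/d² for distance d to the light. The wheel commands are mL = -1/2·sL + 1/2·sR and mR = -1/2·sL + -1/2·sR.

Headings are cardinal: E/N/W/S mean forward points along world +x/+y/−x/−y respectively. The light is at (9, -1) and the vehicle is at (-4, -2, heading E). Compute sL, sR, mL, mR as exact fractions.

45/74 9/16 -27/1184 -693/1184

left sensor world pos  = (-3, 1); dL² = 148
right sensor world pos = (-3, -5); dR² = 160
sL = 90/148 = 45/74
sR = 90/160 = 9/16
mL = -1/2·sL + 1/2·sR = -27/1184
mR = -1/2·sL + -1/2·sR = -693/1184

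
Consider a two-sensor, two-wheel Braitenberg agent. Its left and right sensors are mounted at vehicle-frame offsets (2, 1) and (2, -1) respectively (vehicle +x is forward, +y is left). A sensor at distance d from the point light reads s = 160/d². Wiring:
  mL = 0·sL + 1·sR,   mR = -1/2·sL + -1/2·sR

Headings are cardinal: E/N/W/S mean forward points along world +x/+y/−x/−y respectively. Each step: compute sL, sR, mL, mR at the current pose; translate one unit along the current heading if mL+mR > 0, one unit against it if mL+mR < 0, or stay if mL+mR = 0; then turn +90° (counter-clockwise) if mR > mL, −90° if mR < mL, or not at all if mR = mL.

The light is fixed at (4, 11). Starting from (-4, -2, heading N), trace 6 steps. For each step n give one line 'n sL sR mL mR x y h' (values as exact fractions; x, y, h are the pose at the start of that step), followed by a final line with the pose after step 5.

n=0: pose=(-4,-2,N); sL=80/101, sR=16/17; mL=16/17, mR=-1488/1717; mL+mR=128/1717 → advance +1; mR−mL=-3104/1717 → turn -1·90°
n=1: pose=(-4,-1,E); sL=160/157, sR=32/41; mL=32/41, mR=-5792/6437; mL+mR=-768/6437 → advance -1; mR−mL=-10816/6437 → turn -1·90°
n=2: pose=(-5,-1,S); sL=8/13, sR=20/37; mL=20/37, mR=-278/481; mL+mR=-18/481 → advance -1; mR−mL=-538/481 → turn -1·90°
n=3: pose=(-5,0,W); sL=32/53, sR=160/221; mL=160/221, mR=-7776/11713; mL+mR=704/11713 → advance +1; mR−mL=-16256/11713 → turn -1·90°
n=4: pose=(-6,0,N); sL=80/101, sR=80/81; mL=80/81, mR=-7280/8181; mL+mR=800/8181 → advance +1; mR−mL=-5120/2727 → turn -1·90°
n=5: pose=(-6,1,E); sL=32/29, sR=32/37; mL=32/37, mR=-1056/1073; mL+mR=-128/1073 → advance -1; mR−mL=-1984/1073 → turn -1·90°

0 80/101 16/17 16/17 -1488/1717 -4 -2 N
1 160/157 32/41 32/41 -5792/6437 -4 -1 E
2 8/13 20/37 20/37 -278/481 -5 -1 S
3 32/53 160/221 160/221 -7776/11713 -5 0 W
4 80/101 80/81 80/81 -7280/8181 -6 0 N
5 32/29 32/37 32/37 -1056/1073 -6 1 E
final -7 1 S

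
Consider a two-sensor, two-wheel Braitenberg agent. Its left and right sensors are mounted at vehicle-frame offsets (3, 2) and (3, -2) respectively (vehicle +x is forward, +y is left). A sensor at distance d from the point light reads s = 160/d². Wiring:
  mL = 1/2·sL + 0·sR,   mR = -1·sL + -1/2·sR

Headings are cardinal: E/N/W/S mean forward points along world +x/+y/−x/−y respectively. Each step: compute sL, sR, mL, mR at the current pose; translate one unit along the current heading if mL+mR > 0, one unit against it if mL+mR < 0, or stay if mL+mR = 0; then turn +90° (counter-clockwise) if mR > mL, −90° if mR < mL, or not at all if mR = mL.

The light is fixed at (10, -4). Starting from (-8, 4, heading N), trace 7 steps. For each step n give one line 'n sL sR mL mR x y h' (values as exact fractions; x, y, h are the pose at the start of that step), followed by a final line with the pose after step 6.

0 160/521 160/377 80/521 -102000/196417 -8 4 N
1 80/153 16/25 40/153 -3224/3825 -8 3 E
2 32/61 160/457 16/61 -19504/27877 -9 3 S
3 4/13 20/73 2/13 -422/949 -9 4 W
4 160/521 160/377 80/521 -102000/196417 -8 4 N
5 80/153 16/25 40/153 -3224/3825 -8 3 E
6 32/61 160/457 16/61 -19504/27877 -9 3 S
final -9 4 W

n=0: pose=(-8,4,N); sL=160/521, sR=160/377; mL=80/521, mR=-102000/196417; mL+mR=-71840/196417 → advance -1; mR−mL=-132160/196417 → turn -1·90°
n=1: pose=(-8,3,E); sL=80/153, sR=16/25; mL=40/153, mR=-3224/3825; mL+mR=-2224/3825 → advance -1; mR−mL=-1408/1275 → turn -1·90°
n=2: pose=(-9,3,S); sL=32/61, sR=160/457; mL=16/61, mR=-19504/27877; mL+mR=-12192/27877 → advance -1; mR−mL=-26816/27877 → turn -1·90°
n=3: pose=(-9,4,W); sL=4/13, sR=20/73; mL=2/13, mR=-422/949; mL+mR=-276/949 → advance -1; mR−mL=-568/949 → turn -1·90°
n=4: pose=(-8,4,N); sL=160/521, sR=160/377; mL=80/521, mR=-102000/196417; mL+mR=-71840/196417 → advance -1; mR−mL=-132160/196417 → turn -1·90°
n=5: pose=(-8,3,E); sL=80/153, sR=16/25; mL=40/153, mR=-3224/3825; mL+mR=-2224/3825 → advance -1; mR−mL=-1408/1275 → turn -1·90°
n=6: pose=(-9,3,S); sL=32/61, sR=160/457; mL=16/61, mR=-19504/27877; mL+mR=-12192/27877 → advance -1; mR−mL=-26816/27877 → turn -1·90°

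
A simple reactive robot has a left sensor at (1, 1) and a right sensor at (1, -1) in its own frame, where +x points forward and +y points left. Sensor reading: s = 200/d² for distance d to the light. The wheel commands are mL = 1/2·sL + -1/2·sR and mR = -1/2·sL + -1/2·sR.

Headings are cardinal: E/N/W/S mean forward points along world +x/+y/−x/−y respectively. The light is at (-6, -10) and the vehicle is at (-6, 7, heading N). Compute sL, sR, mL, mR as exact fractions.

left sensor world pos  = (-7, 8); dL² = 325
right sensor world pos = (-5, 8); dR² = 325
sL = 200/325 = 8/13
sR = 200/325 = 8/13
mL = 1/2·sL + -1/2·sR = 0
mR = -1/2·sL + -1/2·sR = -8/13

8/13 8/13 0 -8/13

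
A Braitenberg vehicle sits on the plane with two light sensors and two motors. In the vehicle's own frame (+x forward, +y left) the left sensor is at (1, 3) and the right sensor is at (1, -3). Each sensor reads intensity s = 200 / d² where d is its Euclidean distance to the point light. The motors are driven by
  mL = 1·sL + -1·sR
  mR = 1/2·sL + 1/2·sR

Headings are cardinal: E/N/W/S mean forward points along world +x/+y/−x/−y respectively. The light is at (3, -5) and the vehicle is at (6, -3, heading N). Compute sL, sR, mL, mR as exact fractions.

left sensor world pos  = (3, -2); dL² = 9
right sensor world pos = (9, -2); dR² = 45
sL = 200/9 = 200/9
sR = 200/45 = 40/9
mL = 1·sL + -1·sR = 160/9
mR = 1/2·sL + 1/2·sR = 40/3

200/9 40/9 160/9 40/3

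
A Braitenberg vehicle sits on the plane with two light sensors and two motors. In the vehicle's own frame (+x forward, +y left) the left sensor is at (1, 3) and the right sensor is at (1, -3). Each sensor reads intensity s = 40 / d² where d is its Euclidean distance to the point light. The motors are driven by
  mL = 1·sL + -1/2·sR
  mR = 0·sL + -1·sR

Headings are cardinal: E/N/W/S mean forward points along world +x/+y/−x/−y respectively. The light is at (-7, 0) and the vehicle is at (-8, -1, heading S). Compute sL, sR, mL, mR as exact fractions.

left sensor world pos  = (-5, -2); dL² = 8
right sensor world pos = (-11, -2); dR² = 20
sL = 40/8 = 5
sR = 40/20 = 2
mL = 1·sL + -1/2·sR = 4
mR = 0·sL + -1·sR = -2

5 2 4 -2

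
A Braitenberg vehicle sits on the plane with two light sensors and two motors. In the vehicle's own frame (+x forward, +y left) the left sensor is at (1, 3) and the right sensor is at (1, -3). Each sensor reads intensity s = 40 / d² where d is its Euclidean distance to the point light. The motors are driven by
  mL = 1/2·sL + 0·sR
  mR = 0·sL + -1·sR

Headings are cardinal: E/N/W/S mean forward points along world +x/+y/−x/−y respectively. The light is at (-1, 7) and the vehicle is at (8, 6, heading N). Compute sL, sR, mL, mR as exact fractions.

left sensor world pos  = (5, 7); dL² = 36
right sensor world pos = (11, 7); dR² = 144
sL = 40/36 = 10/9
sR = 40/144 = 5/18
mL = 1/2·sL + 0·sR = 5/9
mR = 0·sL + -1·sR = -5/18

10/9 5/18 5/9 -5/18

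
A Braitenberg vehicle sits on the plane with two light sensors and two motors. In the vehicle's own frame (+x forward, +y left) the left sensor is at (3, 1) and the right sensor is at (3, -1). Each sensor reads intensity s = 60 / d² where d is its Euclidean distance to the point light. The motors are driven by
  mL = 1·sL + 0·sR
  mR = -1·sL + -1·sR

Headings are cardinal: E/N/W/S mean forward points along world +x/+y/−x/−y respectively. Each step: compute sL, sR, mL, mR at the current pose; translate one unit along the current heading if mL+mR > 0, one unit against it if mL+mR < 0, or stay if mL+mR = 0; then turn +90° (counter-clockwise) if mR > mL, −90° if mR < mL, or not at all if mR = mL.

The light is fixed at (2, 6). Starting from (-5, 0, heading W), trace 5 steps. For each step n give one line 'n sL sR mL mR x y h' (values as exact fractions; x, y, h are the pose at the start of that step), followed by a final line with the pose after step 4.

n=0: pose=(-5,0,W); sL=60/149, sR=12/25; mL=60/149, mR=-3288/3725; mL+mR=-12/25 → advance -1; mR−mL=-4788/3725 → turn -1·90°
n=1: pose=(-4,0,N); sL=30/29, sR=30/17; mL=30/29, mR=-1380/493; mL+mR=-30/17 → advance -1; mR−mL=-1890/493 → turn -1·90°
n=2: pose=(-4,-1,E); sL=4/3, sR=60/73; mL=4/3, mR=-472/219; mL+mR=-60/73 → advance -1; mR−mL=-764/219 → turn -1·90°
n=3: pose=(-5,-1,S); sL=15/34, sR=15/41; mL=15/34, mR=-1125/1394; mL+mR=-15/41 → advance -1; mR−mL=-870/697 → turn -1·90°
n=4: pose=(-5,0,W); sL=60/149, sR=12/25; mL=60/149, mR=-3288/3725; mL+mR=-12/25 → advance -1; mR−mL=-4788/3725 → turn -1·90°

0 60/149 12/25 60/149 -3288/3725 -5 0 W
1 30/29 30/17 30/29 -1380/493 -4 0 N
2 4/3 60/73 4/3 -472/219 -4 -1 E
3 15/34 15/41 15/34 -1125/1394 -5 -1 S
4 60/149 12/25 60/149 -3288/3725 -5 0 W
final -4 0 N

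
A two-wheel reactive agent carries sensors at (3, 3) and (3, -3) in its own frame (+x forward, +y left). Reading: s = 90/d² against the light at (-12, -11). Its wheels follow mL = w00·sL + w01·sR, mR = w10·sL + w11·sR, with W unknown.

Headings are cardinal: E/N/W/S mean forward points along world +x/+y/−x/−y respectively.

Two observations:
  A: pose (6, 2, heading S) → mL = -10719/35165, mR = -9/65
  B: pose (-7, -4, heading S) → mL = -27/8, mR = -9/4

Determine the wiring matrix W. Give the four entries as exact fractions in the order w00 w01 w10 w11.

obs A: pose=(6,2,S) → sL=90/541, sR=18/65, mL=-10719/35165, mR=-9/65
obs B: pose=(-7,-4,S) → sL=9/8, sR=9/2, mL=-27/8, mR=-9/4
sensor matrix S = [[90/541, 18/65], [9/8, 9/2]]; det S = 61479/140660
solve [mL_A; mL_B] = S·[w00; w01] and [mR_A; mR_B] = S·[w10; w11]:
  w00 = -1, w01 = -1/2, w10 = 0, w11 = -1/2

-1 -1/2 0 -1/2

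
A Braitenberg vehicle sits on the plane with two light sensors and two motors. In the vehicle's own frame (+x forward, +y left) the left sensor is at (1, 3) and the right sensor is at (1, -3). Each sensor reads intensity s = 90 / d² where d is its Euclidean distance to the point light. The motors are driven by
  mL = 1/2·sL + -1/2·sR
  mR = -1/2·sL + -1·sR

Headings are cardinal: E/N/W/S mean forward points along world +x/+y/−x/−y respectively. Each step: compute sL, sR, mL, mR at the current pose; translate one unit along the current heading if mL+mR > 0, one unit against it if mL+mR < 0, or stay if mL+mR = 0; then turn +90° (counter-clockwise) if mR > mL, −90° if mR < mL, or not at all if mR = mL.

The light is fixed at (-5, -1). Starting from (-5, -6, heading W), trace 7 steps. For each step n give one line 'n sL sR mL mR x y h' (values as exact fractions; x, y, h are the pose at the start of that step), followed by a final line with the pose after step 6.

n=0: pose=(-5,-6,W); sL=18/13, sR=18; mL=-108/13, mR=-243/13; mL+mR=-27 → advance -1; mR−mL=-135/13 → turn -1·90°
n=1: pose=(-4,-6,N); sL=9/2, sR=45/16; mL=27/32, mR=-81/16; mL+mR=-135/32 → advance -1; mR−mL=-189/32 → turn -1·90°
n=2: pose=(-4,-7,E); sL=90/13, sR=18/17; mL=648/221, mR=-999/221; mL+mR=-27/17 → advance -1; mR−mL=-1647/221 → turn -1·90°
n=3: pose=(-5,-7,S); sL=45/29, sR=45/29; mL=0, mR=-135/58; mL+mR=-135/58 → advance -1; mR−mL=-135/58 → turn -1·90°
n=4: pose=(-5,-6,W); sL=18/13, sR=18; mL=-108/13, mR=-243/13; mL+mR=-27 → advance -1; mR−mL=-135/13 → turn -1·90°
n=5: pose=(-4,-6,N); sL=9/2, sR=45/16; mL=27/32, mR=-81/16; mL+mR=-135/32 → advance -1; mR−mL=-189/32 → turn -1·90°
n=6: pose=(-4,-7,E); sL=90/13, sR=18/17; mL=648/221, mR=-999/221; mL+mR=-27/17 → advance -1; mR−mL=-1647/221 → turn -1·90°

0 18/13 18 -108/13 -243/13 -5 -6 W
1 9/2 45/16 27/32 -81/16 -4 -6 N
2 90/13 18/17 648/221 -999/221 -4 -7 E
3 45/29 45/29 0 -135/58 -5 -7 S
4 18/13 18 -108/13 -243/13 -5 -6 W
5 9/2 45/16 27/32 -81/16 -4 -6 N
6 90/13 18/17 648/221 -999/221 -4 -7 E
final -5 -7 S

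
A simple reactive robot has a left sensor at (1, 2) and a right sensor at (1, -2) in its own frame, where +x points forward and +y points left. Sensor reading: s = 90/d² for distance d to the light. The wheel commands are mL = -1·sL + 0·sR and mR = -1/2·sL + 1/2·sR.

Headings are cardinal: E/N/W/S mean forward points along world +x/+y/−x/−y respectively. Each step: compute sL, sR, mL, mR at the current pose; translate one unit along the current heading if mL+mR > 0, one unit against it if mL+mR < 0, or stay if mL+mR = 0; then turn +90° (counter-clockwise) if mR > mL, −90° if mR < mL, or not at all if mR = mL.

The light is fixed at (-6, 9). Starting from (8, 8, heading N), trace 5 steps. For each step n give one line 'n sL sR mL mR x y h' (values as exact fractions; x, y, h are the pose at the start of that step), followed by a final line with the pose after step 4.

0 5/8 45/128 -5/8 -35/256 8 8 N
1 18/37 90/169 -18/37 144/6253 8 7 W
2 45/149 45/89 -45/149 1350/13261 9 7 S
3 90/257 18/53 -90/257 -72/13621 9 8 E
4 5/8 45/128 -5/8 -35/256 8 8 N
final 8 7 W

n=0: pose=(8,8,N); sL=5/8, sR=45/128; mL=-5/8, mR=-35/256; mL+mR=-195/256 → advance -1; mR−mL=125/256 → turn +1·90°
n=1: pose=(8,7,W); sL=18/37, sR=90/169; mL=-18/37, mR=144/6253; mL+mR=-2898/6253 → advance -1; mR−mL=3186/6253 → turn +1·90°
n=2: pose=(9,7,S); sL=45/149, sR=45/89; mL=-45/149, mR=1350/13261; mL+mR=-2655/13261 → advance -1; mR−mL=5355/13261 → turn +1·90°
n=3: pose=(9,8,E); sL=90/257, sR=18/53; mL=-90/257, mR=-72/13621; mL+mR=-4842/13621 → advance -1; mR−mL=4698/13621 → turn +1·90°
n=4: pose=(8,8,N); sL=5/8, sR=45/128; mL=-5/8, mR=-35/256; mL+mR=-195/256 → advance -1; mR−mL=125/256 → turn +1·90°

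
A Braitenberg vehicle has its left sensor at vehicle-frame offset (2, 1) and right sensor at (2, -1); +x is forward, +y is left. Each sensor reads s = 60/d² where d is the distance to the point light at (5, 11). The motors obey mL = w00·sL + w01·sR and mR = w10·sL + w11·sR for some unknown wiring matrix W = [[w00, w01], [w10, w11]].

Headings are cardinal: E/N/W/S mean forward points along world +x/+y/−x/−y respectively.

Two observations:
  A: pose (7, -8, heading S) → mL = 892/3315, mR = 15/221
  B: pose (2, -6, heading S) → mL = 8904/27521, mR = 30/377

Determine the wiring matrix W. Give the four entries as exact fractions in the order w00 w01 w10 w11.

obs A: pose=(7,-8,S) → sL=2/15, sR=30/221, mL=892/3315, mR=15/221
obs B: pose=(2,-6,S) → sL=12/73, sR=60/377, mL=8904/27521, mR=30/377
sensor matrix S = [[2/15, 30/221], [12/73, 60/377]]; det S = -512/467857
solve [mL_A; mL_B] = S·[w00; w01] and [mR_A; mR_B] = S·[w10; w11]:
  w00 = 1, w01 = 1, w10 = 0, w11 = 1/2

1 1 0 1/2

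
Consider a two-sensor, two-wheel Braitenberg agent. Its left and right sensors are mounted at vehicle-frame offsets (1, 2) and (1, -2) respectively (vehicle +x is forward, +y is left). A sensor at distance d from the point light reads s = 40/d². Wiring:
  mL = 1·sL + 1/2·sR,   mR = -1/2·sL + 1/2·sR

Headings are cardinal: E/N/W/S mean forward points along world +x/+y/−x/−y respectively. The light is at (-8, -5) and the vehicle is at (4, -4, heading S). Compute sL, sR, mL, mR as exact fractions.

10/49 2/5 99/245 24/245

left sensor world pos  = (6, -5); dL² = 196
right sensor world pos = (2, -5); dR² = 100
sL = 40/196 = 10/49
sR = 40/100 = 2/5
mL = 1·sL + 1/2·sR = 99/245
mR = -1/2·sL + 1/2·sR = 24/245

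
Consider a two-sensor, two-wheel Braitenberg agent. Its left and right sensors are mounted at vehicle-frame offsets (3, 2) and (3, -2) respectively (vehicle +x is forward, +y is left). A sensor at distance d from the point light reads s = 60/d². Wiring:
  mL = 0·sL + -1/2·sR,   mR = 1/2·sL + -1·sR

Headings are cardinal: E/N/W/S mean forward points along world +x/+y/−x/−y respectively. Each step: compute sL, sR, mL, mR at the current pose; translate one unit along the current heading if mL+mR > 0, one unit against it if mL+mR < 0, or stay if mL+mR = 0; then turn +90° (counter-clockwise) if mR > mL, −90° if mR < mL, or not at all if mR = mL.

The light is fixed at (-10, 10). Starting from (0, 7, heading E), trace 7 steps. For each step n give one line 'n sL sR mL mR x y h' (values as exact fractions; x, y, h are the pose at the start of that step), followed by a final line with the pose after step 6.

0 6/17 30/97 -15/97 -219/1649 0 7 E
1 60/49 60/121 -30/121 690/5929 -1 7 N
2 5/6 3/2 -3/4 -13/12 -1 6 W
3 12/13 12/29 -6/29 18/377 0 6 N
4 30/49 30/29 -15/29 -1035/1421 0 5 W
5 12/17 60/173 -30/173 18/2941 1 5 N
6 15/32 3/4 -3/8 -33/64 1 4 W
final 2 4 N

n=0: pose=(0,7,E); sL=6/17, sR=30/97; mL=-15/97, mR=-219/1649; mL+mR=-474/1649 → advance -1; mR−mL=36/1649 → turn +1·90°
n=1: pose=(-1,7,N); sL=60/49, sR=60/121; mL=-30/121, mR=690/5929; mL+mR=-780/5929 → advance -1; mR−mL=2160/5929 → turn +1·90°
n=2: pose=(-1,6,W); sL=5/6, sR=3/2; mL=-3/4, mR=-13/12; mL+mR=-11/6 → advance -1; mR−mL=-1/3 → turn -1·90°
n=3: pose=(0,6,N); sL=12/13, sR=12/29; mL=-6/29, mR=18/377; mL+mR=-60/377 → advance -1; mR−mL=96/377 → turn +1·90°
n=4: pose=(0,5,W); sL=30/49, sR=30/29; mL=-15/29, mR=-1035/1421; mL+mR=-1770/1421 → advance -1; mR−mL=-300/1421 → turn -1·90°
n=5: pose=(1,5,N); sL=12/17, sR=60/173; mL=-30/173, mR=18/2941; mL+mR=-492/2941 → advance -1; mR−mL=528/2941 → turn +1·90°
n=6: pose=(1,4,W); sL=15/32, sR=3/4; mL=-3/8, mR=-33/64; mL+mR=-57/64 → advance -1; mR−mL=-9/64 → turn -1·90°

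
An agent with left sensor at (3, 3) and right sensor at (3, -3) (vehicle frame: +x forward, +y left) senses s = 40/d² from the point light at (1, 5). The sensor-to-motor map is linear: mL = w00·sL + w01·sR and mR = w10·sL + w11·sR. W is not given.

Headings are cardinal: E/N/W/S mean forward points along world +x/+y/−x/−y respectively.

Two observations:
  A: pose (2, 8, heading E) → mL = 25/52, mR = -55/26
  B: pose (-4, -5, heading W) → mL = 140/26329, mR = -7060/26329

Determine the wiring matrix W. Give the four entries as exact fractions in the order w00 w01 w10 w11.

obs A: pose=(2,8,E) → sL=10/13, sR=5/2, mL=25/52, mR=-55/26
obs B: pose=(-4,-5,W) → sL=40/233, sR=40/113, mL=140/26329, mR=-7060/26329
sensor matrix S = [[10/13, 5/2], [40/233, 40/113]]; det S = -53700/342277
solve [mL_A; mL_B] = S·[w00; w01] and [mR_A; mR_B] = S·[w10; w11]:
  w00 = -1, w01 = 1/2, w10 = 1/2, w11 = -1

-1 1/2 1/2 -1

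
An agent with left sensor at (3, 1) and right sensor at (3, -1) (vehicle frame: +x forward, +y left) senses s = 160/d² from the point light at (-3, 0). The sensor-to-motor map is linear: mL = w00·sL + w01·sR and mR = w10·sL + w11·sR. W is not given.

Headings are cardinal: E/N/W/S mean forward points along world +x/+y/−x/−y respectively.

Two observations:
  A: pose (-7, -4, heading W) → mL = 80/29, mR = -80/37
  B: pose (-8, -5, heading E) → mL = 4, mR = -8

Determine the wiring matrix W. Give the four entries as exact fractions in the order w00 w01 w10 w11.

obs A: pose=(-7,-4,W) → sL=80/37, sR=80/29, mL=80/29, mR=-80/37
obs B: pose=(-8,-5,E) → sL=8, sR=4, mL=4, mR=-8
sensor matrix S = [[80/37, 80/29], [8, 4]]; det S = -14400/1073
solve [mL_A; mL_B] = S·[w00; w01] and [mR_A; mR_B] = S·[w10; w11]:
  w00 = 0, w01 = 1, w10 = -1, w11 = 0

0 1 -1 0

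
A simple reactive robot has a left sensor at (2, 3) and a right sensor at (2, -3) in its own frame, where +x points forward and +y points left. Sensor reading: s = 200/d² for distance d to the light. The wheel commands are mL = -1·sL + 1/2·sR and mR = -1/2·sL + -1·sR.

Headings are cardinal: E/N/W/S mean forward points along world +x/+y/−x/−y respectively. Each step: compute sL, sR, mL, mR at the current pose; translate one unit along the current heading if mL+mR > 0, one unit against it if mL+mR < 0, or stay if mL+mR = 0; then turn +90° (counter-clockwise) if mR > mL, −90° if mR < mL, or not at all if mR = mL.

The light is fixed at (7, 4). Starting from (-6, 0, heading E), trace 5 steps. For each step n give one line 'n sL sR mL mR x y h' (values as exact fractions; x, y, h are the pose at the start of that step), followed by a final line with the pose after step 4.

0 100/61 20/17 -1090/1037 -2070/1037 -6 0 E
1 200/157 8/13 -1972/2041 -2556/2041 -7 0 S
2 50/73 25/32 -1375/4672 -2625/2336 -7 1 W
3 200/257 200/101 5500/25957 -61500/25957 -6 1 N
4 100/61 20/17 -1090/1037 -2070/1037 -6 0 E
final -7 0 S

n=0: pose=(-6,0,E); sL=100/61, sR=20/17; mL=-1090/1037, mR=-2070/1037; mL+mR=-3160/1037 → advance -1; mR−mL=-980/1037 → turn -1·90°
n=1: pose=(-7,0,S); sL=200/157, sR=8/13; mL=-1972/2041, mR=-2556/2041; mL+mR=-4528/2041 → advance -1; mR−mL=-584/2041 → turn -1·90°
n=2: pose=(-7,1,W); sL=50/73, sR=25/32; mL=-1375/4672, mR=-2625/2336; mL+mR=-6625/4672 → advance -1; mR−mL=-3875/4672 → turn -1·90°
n=3: pose=(-6,1,N); sL=200/257, sR=200/101; mL=5500/25957, mR=-61500/25957; mL+mR=-56000/25957 → advance -1; mR−mL=-67000/25957 → turn -1·90°
n=4: pose=(-6,0,E); sL=100/61, sR=20/17; mL=-1090/1037, mR=-2070/1037; mL+mR=-3160/1037 → advance -1; mR−mL=-980/1037 → turn -1·90°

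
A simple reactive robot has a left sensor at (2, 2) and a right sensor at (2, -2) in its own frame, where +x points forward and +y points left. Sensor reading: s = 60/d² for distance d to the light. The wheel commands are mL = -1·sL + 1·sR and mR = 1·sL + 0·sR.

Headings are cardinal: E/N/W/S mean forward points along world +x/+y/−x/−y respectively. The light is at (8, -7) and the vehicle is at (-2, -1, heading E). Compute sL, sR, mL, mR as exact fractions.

15/32 3/4 9/32 15/32

left sensor world pos  = (0, 1); dL² = 128
right sensor world pos = (0, -3); dR² = 80
sL = 60/128 = 15/32
sR = 60/80 = 3/4
mL = -1·sL + 1·sR = 9/32
mR = 1·sL + 0·sR = 15/32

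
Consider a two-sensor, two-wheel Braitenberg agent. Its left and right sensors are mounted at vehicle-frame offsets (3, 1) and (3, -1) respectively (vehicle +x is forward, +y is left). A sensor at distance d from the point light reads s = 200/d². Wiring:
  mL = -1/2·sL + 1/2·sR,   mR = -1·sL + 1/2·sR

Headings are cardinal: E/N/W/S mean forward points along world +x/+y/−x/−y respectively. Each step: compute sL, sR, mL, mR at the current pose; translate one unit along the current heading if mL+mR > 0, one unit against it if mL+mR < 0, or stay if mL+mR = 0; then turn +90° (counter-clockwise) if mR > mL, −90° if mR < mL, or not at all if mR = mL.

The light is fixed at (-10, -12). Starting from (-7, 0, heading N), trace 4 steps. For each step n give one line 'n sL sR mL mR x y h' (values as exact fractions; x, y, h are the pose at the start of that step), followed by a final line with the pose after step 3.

0 200/229 200/241 -1200/55189 -25300/55189 -7 0 N
1 10/9 25/17 55/306 -115/306 -7 -1 E
2 200/73 40/13 160/949 -1140/949 -8 -1 S
3 100/61 20/17 -240/1037 -1090/1037 -8 0 W
final -7 0 N

n=0: pose=(-7,0,N); sL=200/229, sR=200/241; mL=-1200/55189, mR=-25300/55189; mL+mR=-26500/55189 → advance -1; mR−mL=-100/229 → turn -1·90°
n=1: pose=(-7,-1,E); sL=10/9, sR=25/17; mL=55/306, mR=-115/306; mL+mR=-10/51 → advance -1; mR−mL=-5/9 → turn -1·90°
n=2: pose=(-8,-1,S); sL=200/73, sR=40/13; mL=160/949, mR=-1140/949; mL+mR=-980/949 → advance -1; mR−mL=-100/73 → turn -1·90°
n=3: pose=(-8,0,W); sL=100/61, sR=20/17; mL=-240/1037, mR=-1090/1037; mL+mR=-1330/1037 → advance -1; mR−mL=-50/61 → turn -1·90°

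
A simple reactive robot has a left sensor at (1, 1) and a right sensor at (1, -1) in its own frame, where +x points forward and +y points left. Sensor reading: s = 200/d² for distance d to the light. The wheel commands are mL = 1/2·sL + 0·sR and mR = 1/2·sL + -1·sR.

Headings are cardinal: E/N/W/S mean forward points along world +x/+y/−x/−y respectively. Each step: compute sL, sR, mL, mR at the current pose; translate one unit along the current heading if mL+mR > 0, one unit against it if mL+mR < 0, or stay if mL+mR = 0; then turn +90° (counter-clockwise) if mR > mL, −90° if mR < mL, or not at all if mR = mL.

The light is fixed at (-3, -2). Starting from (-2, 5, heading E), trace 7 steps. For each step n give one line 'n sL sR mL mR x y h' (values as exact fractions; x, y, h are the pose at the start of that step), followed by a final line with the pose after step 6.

n=0: pose=(-2,5,E); sL=50/17, sR=5; mL=25/17, mR=-60/17; mL+mR=-35/17 → advance -1; mR−mL=-5 → turn -1·90°
n=1: pose=(-3,5,S); sL=200/37, sR=200/37; mL=100/37, mR=-100/37; mL+mR=0 → advance +0; mR−mL=-200/37 → turn -1·90°
n=2: pose=(-3,5,W); sL=200/37, sR=40/13; mL=100/37, mR=-180/481; mL+mR=1120/481 → advance +1; mR−mL=-40/13 → turn -1·90°
n=3: pose=(-4,5,N); sL=50/17, sR=25/8; mL=25/17, mR=-225/136; mL+mR=-25/136 → advance -1; mR−mL=-25/8 → turn -1·90°
n=4: pose=(-4,4,E); sL=200/49, sR=8; mL=100/49, mR=-292/49; mL+mR=-192/49 → advance -1; mR−mL=-8 → turn -1·90°
n=5: pose=(-5,4,S); sL=100/13, sR=100/17; mL=50/13, mR=-450/221; mL+mR=400/221 → advance +1; mR−mL=-100/17 → turn -1·90°
n=6: pose=(-5,3,W); sL=8, sR=40/9; mL=4, mR=-4/9; mL+mR=32/9 → advance +1; mR−mL=-40/9 → turn -1·90°

0 50/17 5 25/17 -60/17 -2 5 E
1 200/37 200/37 100/37 -100/37 -3 5 S
2 200/37 40/13 100/37 -180/481 -3 5 W
3 50/17 25/8 25/17 -225/136 -4 5 N
4 200/49 8 100/49 -292/49 -4 4 E
5 100/13 100/17 50/13 -450/221 -5 4 S
6 8 40/9 4 -4/9 -5 3 W
final -6 3 N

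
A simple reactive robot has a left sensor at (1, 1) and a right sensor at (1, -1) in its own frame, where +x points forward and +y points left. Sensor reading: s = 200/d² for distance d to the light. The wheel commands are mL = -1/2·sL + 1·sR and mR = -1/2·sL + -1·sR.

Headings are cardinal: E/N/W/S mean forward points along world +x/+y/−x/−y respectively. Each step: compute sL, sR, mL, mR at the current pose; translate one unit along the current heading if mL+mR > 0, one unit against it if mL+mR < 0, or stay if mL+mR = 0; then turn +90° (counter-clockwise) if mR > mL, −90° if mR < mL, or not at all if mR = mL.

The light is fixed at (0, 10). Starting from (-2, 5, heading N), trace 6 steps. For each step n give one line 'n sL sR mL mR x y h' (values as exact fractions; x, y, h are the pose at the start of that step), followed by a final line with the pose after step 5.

n=0: pose=(-2,5,N); sL=8, sR=200/17; mL=132/17, mR=-268/17; mL+mR=-8 → advance -1; mR−mL=-400/17 → turn -1·90°
n=1: pose=(-2,4,E); sL=100/13, sR=4; mL=2/13, mR=-102/13; mL+mR=-100/13 → advance -1; mR−mL=-8 → turn -1·90°
n=2: pose=(-3,4,S); sL=200/53, sR=40/13; mL=820/689, mR=-3420/689; mL+mR=-200/53 → advance -1; mR−mL=-80/13 → turn -1·90°
n=3: pose=(-3,5,W); sL=50/13, sR=25/4; mL=225/52, mR=-425/52; mL+mR=-50/13 → advance -1; mR−mL=-25/2 → turn -1·90°
n=4: pose=(-2,5,N); sL=8, sR=200/17; mL=132/17, mR=-268/17; mL+mR=-8 → advance -1; mR−mL=-400/17 → turn -1·90°
n=5: pose=(-2,4,E); sL=100/13, sR=4; mL=2/13, mR=-102/13; mL+mR=-100/13 → advance -1; mR−mL=-8 → turn -1·90°

0 8 200/17 132/17 -268/17 -2 5 N
1 100/13 4 2/13 -102/13 -2 4 E
2 200/53 40/13 820/689 -3420/689 -3 4 S
3 50/13 25/4 225/52 -425/52 -3 5 W
4 8 200/17 132/17 -268/17 -2 5 N
5 100/13 4 2/13 -102/13 -2 4 E
final -3 4 S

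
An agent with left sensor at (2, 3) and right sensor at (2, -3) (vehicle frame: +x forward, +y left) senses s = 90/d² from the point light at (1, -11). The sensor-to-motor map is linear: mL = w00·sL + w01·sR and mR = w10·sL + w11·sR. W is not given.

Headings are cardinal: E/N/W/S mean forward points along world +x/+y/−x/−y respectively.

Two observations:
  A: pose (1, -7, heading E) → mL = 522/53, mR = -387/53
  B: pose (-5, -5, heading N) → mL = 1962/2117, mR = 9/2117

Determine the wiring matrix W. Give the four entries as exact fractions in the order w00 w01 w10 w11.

obs A: pose=(1,-7,E) → sL=90/53, sR=18, mL=522/53, mR=-387/53
obs B: pose=(-5,-5,N) → sL=18/29, sR=90/73, mL=1962/2117, mR=9/2117
sensor matrix S = [[90/53, 18], [18/29, 90/73]]; det S = -1018656/112201
solve [mL_A; mL_B] = S·[w00; w01] and [mR_A; mR_B] = S·[w10; w11]:
  w00 = 1/2, w01 = 1/2, w10 = 1, w11 = -1/2

1/2 1/2 1 -1/2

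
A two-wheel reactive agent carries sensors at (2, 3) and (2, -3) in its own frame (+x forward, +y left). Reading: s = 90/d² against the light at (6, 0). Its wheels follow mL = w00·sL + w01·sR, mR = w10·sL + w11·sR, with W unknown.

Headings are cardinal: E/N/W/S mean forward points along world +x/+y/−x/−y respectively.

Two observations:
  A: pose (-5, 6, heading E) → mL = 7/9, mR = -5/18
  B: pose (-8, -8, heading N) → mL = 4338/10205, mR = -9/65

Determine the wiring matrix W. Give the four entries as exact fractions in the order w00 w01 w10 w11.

1/2 1/2 -1/2 0

obs A: pose=(-5,6,E) → sL=5/9, sR=1, mL=7/9, mR=-5/18
obs B: pose=(-8,-8,N) → sL=18/65, sR=90/157, mL=4338/10205, mR=-9/65
sensor matrix S = [[5/9, 1], [18/65, 90/157]]; det S = 424/10205
solve [mL_A; mL_B] = S·[w00; w01] and [mR_A; mR_B] = S·[w10; w11]:
  w00 = 1/2, w01 = 1/2, w10 = -1/2, w11 = 0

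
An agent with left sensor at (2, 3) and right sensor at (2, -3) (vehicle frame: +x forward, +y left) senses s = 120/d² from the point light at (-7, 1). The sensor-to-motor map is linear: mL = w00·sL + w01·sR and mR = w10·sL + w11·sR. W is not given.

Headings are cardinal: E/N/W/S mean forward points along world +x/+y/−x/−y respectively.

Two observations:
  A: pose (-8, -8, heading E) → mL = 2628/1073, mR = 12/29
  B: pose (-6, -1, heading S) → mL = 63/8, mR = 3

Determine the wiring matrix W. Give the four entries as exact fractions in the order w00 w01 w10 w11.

1/2 1 0 1/2

obs A: pose=(-8,-8,E) → sL=120/37, sR=24/29, mL=2628/1073, mR=12/29
obs B: pose=(-6,-1,S) → sL=15/4, sR=6, mL=63/8, mR=3
sensor matrix S = [[120/37, 24/29], [15/4, 6]]; det S = 17550/1073
solve [mL_A; mL_B] = S·[w00; w01] and [mR_A; mR_B] = S·[w10; w11]:
  w00 = 1/2, w01 = 1, w10 = 0, w11 = 1/2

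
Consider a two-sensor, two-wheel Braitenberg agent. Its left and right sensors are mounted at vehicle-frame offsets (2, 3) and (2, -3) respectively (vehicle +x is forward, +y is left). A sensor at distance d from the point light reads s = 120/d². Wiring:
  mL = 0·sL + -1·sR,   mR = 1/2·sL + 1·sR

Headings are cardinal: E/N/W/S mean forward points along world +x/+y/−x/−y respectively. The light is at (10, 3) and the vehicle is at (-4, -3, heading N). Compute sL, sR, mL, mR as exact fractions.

24/61 120/137 -120/137 8964/8357

left sensor world pos  = (-7, -1); dL² = 305
right sensor world pos = (-1, -1); dR² = 137
sL = 120/305 = 24/61
sR = 120/137 = 120/137
mL = 0·sL + -1·sR = -120/137
mR = 1/2·sL + 1·sR = 8964/8357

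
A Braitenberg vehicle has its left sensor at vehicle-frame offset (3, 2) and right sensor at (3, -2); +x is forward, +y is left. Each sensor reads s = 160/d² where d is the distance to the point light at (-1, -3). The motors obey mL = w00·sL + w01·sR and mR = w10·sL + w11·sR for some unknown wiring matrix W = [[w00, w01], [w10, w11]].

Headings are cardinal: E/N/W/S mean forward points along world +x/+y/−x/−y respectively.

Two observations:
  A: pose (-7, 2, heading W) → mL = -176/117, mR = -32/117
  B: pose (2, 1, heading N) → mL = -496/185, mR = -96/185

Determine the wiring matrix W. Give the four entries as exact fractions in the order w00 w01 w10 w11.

obs A: pose=(-7,2,W) → sL=16/9, sR=16/13, mL=-176/117, mR=-32/117
obs B: pose=(2,1,N) → sL=16/5, sR=80/37, mL=-496/185, mR=-96/185
sensor matrix S = [[16/9, 16/13], [16/5, 80/37]]; det S = -2048/21645
solve [mL_A; mL_B] = S·[w00; w01] and [mR_A; mR_B] = S·[w10; w11]:
  w00 = -1/2, w01 = -1/2, w10 = -1/2, w11 = 1/2

-1/2 -1/2 -1/2 1/2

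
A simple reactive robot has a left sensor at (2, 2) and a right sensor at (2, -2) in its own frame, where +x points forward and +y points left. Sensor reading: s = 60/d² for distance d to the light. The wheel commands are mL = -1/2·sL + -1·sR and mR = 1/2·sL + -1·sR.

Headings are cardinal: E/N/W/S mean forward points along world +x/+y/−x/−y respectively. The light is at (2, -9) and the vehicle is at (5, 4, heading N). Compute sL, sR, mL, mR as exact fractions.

30/113 6/25 -1053/2825 -303/2825

left sensor world pos  = (3, 6); dL² = 226
right sensor world pos = (7, 6); dR² = 250
sL = 60/226 = 30/113
sR = 60/250 = 6/25
mL = -1/2·sL + -1·sR = -1053/2825
mR = 1/2·sL + -1·sR = -303/2825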